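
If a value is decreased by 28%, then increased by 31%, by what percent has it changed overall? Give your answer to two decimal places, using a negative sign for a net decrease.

-5.68%

A 28% decrease multiplies by 0.72.
Then a 31% increase: 0.72 × 1.31 = 0.9432.
Overall factor 0.9432, i.e. -5.68%.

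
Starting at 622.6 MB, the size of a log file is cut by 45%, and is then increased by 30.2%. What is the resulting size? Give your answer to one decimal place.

445.8 MB

Each change multiplies by a factor: 0.55 × 1.302 = 0.7161.
622.6 × 0.7161 = 445.84386 ≈ 445.8.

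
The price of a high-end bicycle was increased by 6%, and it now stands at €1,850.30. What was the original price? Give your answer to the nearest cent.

€1,745.57

The overall multiplier applied was 1.06.
So the original price was €1,850.30 ÷ 1.06 ≈ €1,745.57.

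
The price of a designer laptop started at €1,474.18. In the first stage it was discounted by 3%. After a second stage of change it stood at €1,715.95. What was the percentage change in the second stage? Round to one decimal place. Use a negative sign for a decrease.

After the first stage: €1,474.18 × 0.97 = €1429.9546.
Second-stage multiplier: €1,715.95 ÷ €1429.9546 ≈ 1.2.
That is a change of 20.0%.

20.0%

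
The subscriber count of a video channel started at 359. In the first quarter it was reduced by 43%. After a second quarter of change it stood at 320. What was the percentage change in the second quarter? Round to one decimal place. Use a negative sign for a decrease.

After the first quarter: 359 × 0.57 = 204.63.
Second-quarter multiplier: 320 ÷ 204.63 ≈ 1.5638.
That is a change of 56.4%.

56.4%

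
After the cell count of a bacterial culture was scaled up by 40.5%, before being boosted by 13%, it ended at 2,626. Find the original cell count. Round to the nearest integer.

1,654

The overall multiplier applied was 1.405 × 1.13 = 1.58765.
So the original cell count was 2,626 ÷ 1.58765 ≈ 1,654.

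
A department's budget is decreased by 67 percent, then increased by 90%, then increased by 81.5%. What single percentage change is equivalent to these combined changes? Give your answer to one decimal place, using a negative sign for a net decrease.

A 67% decrease multiplies by 0.33.
Then a 90% increase: 0.33 × 1.9 = 0.627.
Then an 81.5% increase: 0.627 × 1.815 = 1.138005.
Overall factor 1.138005, i.e. 13.8%.

13.8%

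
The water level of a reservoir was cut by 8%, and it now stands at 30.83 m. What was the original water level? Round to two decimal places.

33.51 m

The overall multiplier applied was 0.92.
So the original water level was 30.83 ÷ 0.92 ≈ 33.51 m.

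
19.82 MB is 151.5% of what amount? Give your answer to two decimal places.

19.82 MB ÷ 1.515 ≈ 13.08 MB.

13.08 MB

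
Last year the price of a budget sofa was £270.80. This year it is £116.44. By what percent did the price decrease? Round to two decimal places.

57.00%

Change: £116.44 − £270.80 = -£154.36.
Relative to the original: -£154.36 ÷ £270.80 ≈ -57.00%.
So the price decreased by 57.00%.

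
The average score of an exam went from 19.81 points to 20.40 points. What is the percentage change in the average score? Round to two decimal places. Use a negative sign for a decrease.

2.98%

Change: 20.40 − 19.81 = 0.59.
Relative to the original: 0.59 ÷ 19.81 ≈ 2.98%.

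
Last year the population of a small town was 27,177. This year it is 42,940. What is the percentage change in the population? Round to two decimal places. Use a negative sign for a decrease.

58.00%

Change: 42,940 − 27,177 = 15,763.
Relative to the original: 15,763 ÷ 27,177 ≈ 58.00%.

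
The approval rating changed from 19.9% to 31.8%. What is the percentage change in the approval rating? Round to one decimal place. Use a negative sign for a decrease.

The change is 31.8 − 19.9 = 11.9 percentage points.
Relative to the original 19.9%, that is 11.9 ÷ 19.9 ≈ 59.8%.

59.8%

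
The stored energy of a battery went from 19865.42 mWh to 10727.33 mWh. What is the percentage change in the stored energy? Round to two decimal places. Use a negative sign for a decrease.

Change: 10727.33 − 19865.42 = -9138.09.
Relative to the original: -9138.09 ÷ 19865.42 ≈ -46.00%.

-46.00%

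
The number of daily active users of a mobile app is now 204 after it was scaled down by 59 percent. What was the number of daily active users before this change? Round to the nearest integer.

The overall multiplier applied was 0.41.
So the original number of daily active users was 204 ÷ 0.41 ≈ 498.

498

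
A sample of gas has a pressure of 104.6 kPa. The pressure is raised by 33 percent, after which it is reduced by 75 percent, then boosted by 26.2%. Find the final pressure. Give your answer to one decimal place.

33% increase: 104.6 × 1.33 = 139.118.
After the 75% decrease: 139.118 × 0.25 = 34.7795.
Apply the 26.2% increase: 34.7795 × 1.262 = 43.891729 ≈ 43.9.

43.9 kPa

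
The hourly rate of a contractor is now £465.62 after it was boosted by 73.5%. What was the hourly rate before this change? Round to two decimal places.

The overall multiplier applied was 1.735.
So the original hourly rate was £465.62 ÷ 1.735 ≈ £268.37.

£268.37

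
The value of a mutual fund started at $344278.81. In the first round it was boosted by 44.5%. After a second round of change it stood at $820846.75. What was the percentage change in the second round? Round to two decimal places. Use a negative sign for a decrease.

After the first round: $344278.81 × 1.445 = $497482.88045.
Second-round multiplier: $820846.75 ÷ $497482.88045 ≈ 1.65.
That is a change of 65.00%.

65.00%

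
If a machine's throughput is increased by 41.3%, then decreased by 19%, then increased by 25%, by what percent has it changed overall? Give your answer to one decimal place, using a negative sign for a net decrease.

43.1%

A 41.3% increase multiplies by 1.413.
Then a 19% decrease: 1.413 × 0.81 = 1.14453.
Then a 25% increase: 1.14453 × 1.25 = 1.4306625.
Overall factor 1.4306625, i.e. 43.1%.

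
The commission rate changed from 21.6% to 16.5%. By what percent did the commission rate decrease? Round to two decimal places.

23.61%

The change is 16.5 − 21.6 = -5.1 percentage points.
Relative to the original 21.6%, that is -5.1 ÷ 21.6 ≈ -23.61%.
So the commission rate fell by 23.61%.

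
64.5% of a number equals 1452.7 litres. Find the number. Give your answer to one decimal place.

2252.2 litres

1452.7 litres ÷ 0.645 ≈ 2252.2 litres.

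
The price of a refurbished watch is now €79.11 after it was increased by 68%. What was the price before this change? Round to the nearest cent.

€47.09

The overall multiplier applied was 1.68.
So the original price was €79.11 ÷ 1.68 ≈ €47.09.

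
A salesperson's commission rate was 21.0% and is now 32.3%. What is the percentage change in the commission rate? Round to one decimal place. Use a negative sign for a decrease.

The change is 32.3 − 21.0 = 11.3 percentage points.
Relative to the original 21.0%, that is 11.3 ÷ 21.0 ≈ 53.8%.

53.8%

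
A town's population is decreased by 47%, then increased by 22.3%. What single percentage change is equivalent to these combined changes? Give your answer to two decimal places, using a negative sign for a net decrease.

A 47% decrease multiplies by 0.53.
Then a 22.3% increase: 0.53 × 1.223 = 0.64819.
Overall factor 0.64819, i.e. -35.18%.

-35.18%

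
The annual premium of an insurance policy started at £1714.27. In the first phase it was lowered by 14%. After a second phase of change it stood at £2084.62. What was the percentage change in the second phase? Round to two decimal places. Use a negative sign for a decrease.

41.40%

After the first phase: £1714.27 × 0.86 = £1474.2722.
Second-phase multiplier: £2084.62 ÷ £1474.2722 ≈ 1.413999.
That is a change of 41.40%.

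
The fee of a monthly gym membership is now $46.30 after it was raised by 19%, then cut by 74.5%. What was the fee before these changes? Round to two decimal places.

Undoing the 74.5% decrease: $46.30 ÷ 0.255 ≈ $181.568627.
Undoing the 19% increase: $181.568627 ÷ 1.19 ≈ $152.58.

$152.58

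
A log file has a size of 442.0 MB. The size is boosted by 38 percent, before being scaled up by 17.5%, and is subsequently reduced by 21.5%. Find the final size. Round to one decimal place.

After the 38% increase: 442.0 × 1.38 = 609.96.
Apply the 17.5% increase: 609.96 × 1.175 = 716.703.
After the 21.5% decrease: 716.703 × 0.785 = 562.611855 ≈ 562.6.

562.6 MB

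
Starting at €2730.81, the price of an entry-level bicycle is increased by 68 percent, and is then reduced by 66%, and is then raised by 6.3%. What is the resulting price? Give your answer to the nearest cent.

€1658.11

68% increase: €2730.81 × 1.68 = €4587.7608.
Apply the 66% decrease: €4587.7608 × 0.34 = €1559.838672.
Apply the 6.3% increase: €1559.838672 × 1.063 = €1658.108508336 ≈ €1658.11.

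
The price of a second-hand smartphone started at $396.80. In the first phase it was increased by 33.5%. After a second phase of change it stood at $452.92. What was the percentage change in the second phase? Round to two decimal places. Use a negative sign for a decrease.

-14.50%

After the first phase: $396.80 × 1.335 = $529.728.
Second-phase multiplier: $452.92 ÷ $529.728 ≈ 0.855005.
That is a change of -14.50%.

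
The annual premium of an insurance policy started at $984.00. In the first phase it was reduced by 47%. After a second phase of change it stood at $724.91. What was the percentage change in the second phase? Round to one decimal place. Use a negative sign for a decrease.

After the first phase: $984.00 × 0.53 = $521.52.
Second-phase multiplier: $724.91 ÷ $521.52 ≈ 1.38999.
That is a change of 39.0%.

39.0%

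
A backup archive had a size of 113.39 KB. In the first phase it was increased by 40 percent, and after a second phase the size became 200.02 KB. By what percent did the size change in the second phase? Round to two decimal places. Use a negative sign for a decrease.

After the first phase: 113.39 × 1.4 = 158.746.
Second-phase multiplier: 200.02 ÷ 158.746 ≈ 1.26.
That is a change of 26.00%.

26.00%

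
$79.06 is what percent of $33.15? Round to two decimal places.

238.49%

$79.06 ÷ $33.15 ≈ 238.49%.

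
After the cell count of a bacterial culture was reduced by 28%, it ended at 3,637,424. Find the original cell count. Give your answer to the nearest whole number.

The overall multiplier applied was 0.72.
So the original cell count was 3,637,424 ÷ 0.72 ≈ 5,051,978.

5,051,978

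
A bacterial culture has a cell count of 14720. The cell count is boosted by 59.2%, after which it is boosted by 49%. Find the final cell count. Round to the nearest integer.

Each change multiplies by a factor: 1.592 × 1.49 = 2.37208.
14720 × 2.37208 = 34917.0176 ≈ 34917.

34917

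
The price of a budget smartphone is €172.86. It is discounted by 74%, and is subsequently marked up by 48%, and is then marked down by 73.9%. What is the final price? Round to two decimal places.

€17.36

After the 74% decrease: €172.86 × 0.26 = €44.9436.
48% increase: €44.9436 × 1.48 = €66.516528.
After the 73.9% decrease: €66.516528 × 0.261 = €17.360813808 ≈ €17.36.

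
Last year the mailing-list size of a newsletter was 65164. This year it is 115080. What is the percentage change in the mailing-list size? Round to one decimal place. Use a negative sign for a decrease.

76.6%

Change: 115080 − 65164 = 49916.
Relative to the original: 49916 ÷ 65164 ≈ 76.6%.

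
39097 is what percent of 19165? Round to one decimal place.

39097 ÷ 19165 ≈ 204.0%.

204.0%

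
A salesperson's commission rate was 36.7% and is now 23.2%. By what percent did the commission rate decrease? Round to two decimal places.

36.78%

The change is 23.2 − 36.7 = -13.5 percentage points.
Relative to the original 36.7%, that is -13.5 ÷ 36.7 ≈ -36.78%.
So the commission rate fell by 36.78%.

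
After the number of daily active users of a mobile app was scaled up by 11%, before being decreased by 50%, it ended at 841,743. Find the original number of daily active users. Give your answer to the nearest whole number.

1,516,654

The overall multiplier applied was 1.11 × 0.5 = 0.555.
So the original number of daily active users was 841,743 ÷ 0.555 ≈ 1,516,654.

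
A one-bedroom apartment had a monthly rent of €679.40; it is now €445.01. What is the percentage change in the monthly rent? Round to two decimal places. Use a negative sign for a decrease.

-34.50%

Change: €445.01 − €679.40 = -€234.39.
Relative to the original: -€234.39 ÷ €679.40 ≈ -34.50%.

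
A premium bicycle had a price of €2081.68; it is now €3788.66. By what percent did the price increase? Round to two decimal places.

82.00%

Change: €3788.66 − €2081.68 = €1706.98.
Relative to the original: €1706.98 ÷ €2081.68 ≈ 82.00%.
So the price increased by 82.00%.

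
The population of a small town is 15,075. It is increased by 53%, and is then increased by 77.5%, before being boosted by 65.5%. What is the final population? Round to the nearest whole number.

After the 53% increase: 15,075 × 1.53 = 23064.75.
Apply the 77.5% increase: 23064.75 × 1.775 = 40939.93125.
65.5% increase: 40939.93125 × 1.655 = 67755.58621875 ≈ 67,756.

67,756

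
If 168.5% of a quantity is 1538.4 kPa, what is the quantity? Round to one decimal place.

1538.4 kPa ÷ 1.685 ≈ 913.0 kPa.

913.0 kPa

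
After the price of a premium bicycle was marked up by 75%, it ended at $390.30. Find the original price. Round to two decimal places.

The overall multiplier applied was 1.75.
So the original price was $390.30 ÷ 1.75 ≈ $223.03.

$223.03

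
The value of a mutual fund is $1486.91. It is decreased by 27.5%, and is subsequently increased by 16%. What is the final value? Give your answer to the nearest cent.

27.5% decrease: $1486.91 × 0.725 = $1078.00975.
16% increase: $1078.00975 × 1.16 = $1250.49131 ≈ $1250.49.

$1250.49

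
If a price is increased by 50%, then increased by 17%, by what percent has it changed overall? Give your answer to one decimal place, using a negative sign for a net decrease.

A 50% increase multiplies by 1.5.
Then a 17% increase: 1.5 × 1.17 = 1.755.
Overall factor 1.755, i.e. 75.5%.

75.5%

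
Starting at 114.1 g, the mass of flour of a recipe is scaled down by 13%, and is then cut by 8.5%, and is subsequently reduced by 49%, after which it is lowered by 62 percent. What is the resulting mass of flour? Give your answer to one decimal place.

After the 13% decrease: 114.1 × 0.87 = 99.267.
Apply the 8.5% decrease: 99.267 × 0.915 = 90.829305.
Apply the 49% decrease: 90.829305 × 0.51 = 46.32294555.
62% decrease: 46.32294555 × 0.38 = 17.602719309 ≈ 17.6.

17.6 g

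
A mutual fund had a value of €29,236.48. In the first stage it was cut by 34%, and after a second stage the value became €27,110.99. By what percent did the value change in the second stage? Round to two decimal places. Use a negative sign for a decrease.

After the first stage: €29,236.48 × 0.66 = €19296.0768.
Second-stage multiplier: €27,110.99 ÷ €19296.0768 ≈ 1.405.
That is a change of 40.50%.

40.50%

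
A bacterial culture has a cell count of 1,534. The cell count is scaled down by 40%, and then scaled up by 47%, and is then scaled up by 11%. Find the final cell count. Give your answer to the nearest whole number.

1,502

Apply the 40% decrease: 1,534 × 0.6 = 920.4.
After the 47% increase: 920.4 × 1.47 = 1352.988.
Apply the 11% increase: 1352.988 × 1.11 = 1501.81668 ≈ 1,502.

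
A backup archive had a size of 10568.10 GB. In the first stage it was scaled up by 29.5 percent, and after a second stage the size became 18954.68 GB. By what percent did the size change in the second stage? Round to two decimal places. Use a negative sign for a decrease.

After the first stage: 10568.10 × 1.295 = 13685.6895.
Second-stage multiplier: 18954.68 ÷ 13685.6895 ≈ 1.385.
That is a change of 38.50%.

38.50%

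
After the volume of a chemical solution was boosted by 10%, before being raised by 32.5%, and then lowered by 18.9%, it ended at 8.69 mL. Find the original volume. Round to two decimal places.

Undoing the 18.9% decrease: 8.69 ÷ 0.811 ≈ 10.715166.
Undoing the 32.5% increase: 10.715166 ÷ 1.325 ≈ 8.086918.
Undoing the 10% increase: 8.086918 ÷ 1.1 ≈ 7.35 mL.

7.35 mL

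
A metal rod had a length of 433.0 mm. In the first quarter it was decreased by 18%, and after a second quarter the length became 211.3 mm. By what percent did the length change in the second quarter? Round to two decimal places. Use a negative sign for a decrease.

After the first quarter: 433.0 × 0.82 = 355.06.
Second-quarter multiplier: 211.3 ÷ 355.06 ≈ 0.595111.
That is a change of -40.49%.

-40.49%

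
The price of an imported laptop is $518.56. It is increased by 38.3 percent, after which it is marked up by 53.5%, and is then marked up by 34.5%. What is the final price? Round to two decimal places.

$1480.65

After the 38.3% increase: $518.56 × 1.383 = $717.16848.
Apply the 53.5% increase: $717.16848 × 1.535 = $1100.8536168.
34.5% increase: $1100.8536168 × 1.345 = $1480.648114596 ≈ $1480.65.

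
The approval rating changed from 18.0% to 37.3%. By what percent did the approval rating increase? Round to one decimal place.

107.2%

The change is 37.3 − 18.0 = 19.3 percentage points.
Relative to the original 18.0%, that is 19.3 ÷ 18.0 ≈ 107.2%.
So the approval rating rose by 107.2%.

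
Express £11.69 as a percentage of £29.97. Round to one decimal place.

£11.69 ÷ £29.97 ≈ 39.0%.

39.0%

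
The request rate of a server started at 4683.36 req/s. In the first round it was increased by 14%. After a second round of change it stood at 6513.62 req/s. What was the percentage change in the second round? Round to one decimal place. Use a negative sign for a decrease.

22.0%

After the first round: 4683.36 × 1.14 = 5339.0304.
Second-round multiplier: 6513.62 ÷ 5339.0304 ≈ 1.22.
That is a change of 22.0%.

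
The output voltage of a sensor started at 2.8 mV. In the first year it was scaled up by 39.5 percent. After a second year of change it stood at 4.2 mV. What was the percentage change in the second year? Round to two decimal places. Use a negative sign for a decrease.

7.53%

After the first year: 2.8 × 1.395 = 3.906.
Second-year multiplier: 4.2 ÷ 3.906 ≈ 1.075269.
That is a change of 7.53%.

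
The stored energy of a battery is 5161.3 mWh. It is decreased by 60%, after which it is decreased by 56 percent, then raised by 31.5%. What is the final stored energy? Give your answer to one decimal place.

60% decrease: 5161.3 × 0.4 = 2064.52.
Apply the 56% decrease: 2064.52 × 0.44 = 908.3888.
Apply the 31.5% increase: 908.3888 × 1.315 = 1194.531272 ≈ 1194.5.

1194.5 mWh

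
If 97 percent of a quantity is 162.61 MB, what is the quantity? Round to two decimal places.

167.64 MB

162.61 MB ÷ 0.97 ≈ 167.64 MB.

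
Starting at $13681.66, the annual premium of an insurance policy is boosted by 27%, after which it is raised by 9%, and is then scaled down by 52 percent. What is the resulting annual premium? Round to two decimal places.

27% increase: $13681.66 × 1.27 = $17375.7082.
After the 9% increase: $17375.7082 × 1.09 = $18939.521938.
After the 52% decrease: $18939.521938 × 0.48 = $9090.97053024 ≈ $9090.97.

$9090.97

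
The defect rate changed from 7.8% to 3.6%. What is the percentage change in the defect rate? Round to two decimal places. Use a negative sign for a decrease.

The change is 3.6 − 7.8 = -4.2 percentage points.
Relative to the original 7.8%, that is -4.2 ÷ 7.8 ≈ -53.85%.

-53.85%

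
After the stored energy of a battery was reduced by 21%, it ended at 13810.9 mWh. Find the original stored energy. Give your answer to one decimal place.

17482.2 mWh

The overall multiplier applied was 0.79.
So the original stored energy was 13810.9 ÷ 0.79 ≈ 17482.2 mWh.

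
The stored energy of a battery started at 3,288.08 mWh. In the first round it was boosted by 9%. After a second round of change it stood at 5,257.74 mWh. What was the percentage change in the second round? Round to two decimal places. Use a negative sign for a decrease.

After the first round: 3,288.08 × 1.09 = 3584.0072.
Second-round multiplier: 5,257.74 ÷ 3584.0072 ≈ 1.467.
That is a change of 46.70%.

46.70%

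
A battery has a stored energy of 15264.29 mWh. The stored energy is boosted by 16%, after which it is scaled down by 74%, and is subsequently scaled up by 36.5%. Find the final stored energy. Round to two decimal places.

Each change multiplies by a factor: 1.16 × 0.26 × 1.365 = 0.411684.
15264.29 × 0.411684 = 6284.06396436 ≈ 6284.06.

6284.06 mWh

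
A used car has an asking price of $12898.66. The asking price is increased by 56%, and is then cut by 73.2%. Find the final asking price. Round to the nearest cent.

Each change multiplies by a factor: 1.56 × 0.268 = 0.41808.
$12898.66 × 0.41808 = $5392.6717728 ≈ $5392.67.

$5392.67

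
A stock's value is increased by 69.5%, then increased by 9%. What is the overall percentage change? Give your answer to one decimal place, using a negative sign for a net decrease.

84.8%

A 69.5% increase multiplies by 1.695.
Then a 9% increase: 1.695 × 1.09 = 1.84755.
Overall factor 1.84755, i.e. 84.8%.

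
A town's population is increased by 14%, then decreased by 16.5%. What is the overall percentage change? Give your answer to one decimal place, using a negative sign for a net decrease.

The combined multiplier is 1.14 × 0.835 = 0.9519.
That corresponds to a decrease of 4.8%.

-4.8%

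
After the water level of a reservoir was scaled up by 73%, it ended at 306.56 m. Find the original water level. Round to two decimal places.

177.20 m

The overall multiplier applied was 1.73.
So the original water level was 306.56 ÷ 1.73 ≈ 177.20 m.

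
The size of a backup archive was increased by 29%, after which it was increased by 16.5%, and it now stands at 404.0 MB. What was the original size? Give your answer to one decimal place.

268.8 MB

The overall multiplier applied was 1.29 × 1.165 = 1.50285.
So the original size was 404.0 ÷ 1.50285 ≈ 268.8 MB.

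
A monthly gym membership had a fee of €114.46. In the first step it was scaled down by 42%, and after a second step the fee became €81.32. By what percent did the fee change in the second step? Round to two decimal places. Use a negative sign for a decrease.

After the first step: €114.46 × 0.58 = €66.3868.
Second-step multiplier: €81.32 ÷ €66.3868 ≈ 1.224942.
That is a change of 22.49%.

22.49%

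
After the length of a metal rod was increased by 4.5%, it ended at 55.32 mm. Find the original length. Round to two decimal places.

52.94 mm

The overall multiplier applied was 1.045.
So the original length was 55.32 ÷ 1.045 ≈ 52.94 mm.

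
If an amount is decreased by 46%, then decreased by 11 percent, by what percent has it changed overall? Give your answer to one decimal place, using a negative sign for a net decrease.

The combined multiplier is 0.54 × 0.89 = 0.4806.
That corresponds to a decrease of 51.9%.

-51.9%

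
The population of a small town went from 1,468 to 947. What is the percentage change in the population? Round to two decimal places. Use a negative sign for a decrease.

-35.49%

Change: 947 − 1,468 = -521.
Relative to the original: -521 ÷ 1,468 ≈ -35.49%.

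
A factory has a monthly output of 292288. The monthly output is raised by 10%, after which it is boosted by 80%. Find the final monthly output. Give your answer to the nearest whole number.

Each change multiplies by a factor: 1.1 × 1.8 = 1.98.
292288 × 1.98 = 578730.24 ≈ 578730.

578730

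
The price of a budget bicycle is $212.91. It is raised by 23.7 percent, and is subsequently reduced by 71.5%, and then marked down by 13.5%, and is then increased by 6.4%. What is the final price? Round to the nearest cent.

Each change multiplies by a factor: 1.237 × 0.285 × 0.865 × 1.064 = 0.3244683162.
$212.91 × 0.3244683162 = $69.082549202142 ≈ $69.08.

$69.08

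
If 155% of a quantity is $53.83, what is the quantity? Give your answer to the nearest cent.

$53.83 ÷ 1.55 ≈ $34.73.

$34.73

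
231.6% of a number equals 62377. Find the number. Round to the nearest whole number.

26933

62377 ÷ 2.316 ≈ 26933.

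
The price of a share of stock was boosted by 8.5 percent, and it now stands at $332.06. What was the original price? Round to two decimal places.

$306.05

The overall multiplier applied was 1.085.
So the original price was $332.06 ÷ 1.085 ≈ $306.05.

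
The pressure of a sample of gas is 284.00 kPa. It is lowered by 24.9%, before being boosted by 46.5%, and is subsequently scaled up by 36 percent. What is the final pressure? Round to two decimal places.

Each change multiplies by a factor: 0.751 × 1.465 × 1.36 = 1.4962924.
284.00 × 1.4962924 = 424.9470416 ≈ 424.95.

424.95 kPa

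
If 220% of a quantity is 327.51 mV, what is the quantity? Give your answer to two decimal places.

148.87 mV

327.51 mV ÷ 2.2 ≈ 148.87 mV.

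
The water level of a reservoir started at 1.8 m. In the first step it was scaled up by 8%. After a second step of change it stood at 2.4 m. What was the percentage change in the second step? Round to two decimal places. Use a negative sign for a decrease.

23.46%

After the first step: 1.8 × 1.08 = 1.944.
Second-step multiplier: 2.4 ÷ 1.944 ≈ 1.234568.
That is a change of 23.46%.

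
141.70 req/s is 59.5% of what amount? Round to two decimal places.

141.70 req/s ÷ 0.595 ≈ 238.15 req/s.

238.15 req/s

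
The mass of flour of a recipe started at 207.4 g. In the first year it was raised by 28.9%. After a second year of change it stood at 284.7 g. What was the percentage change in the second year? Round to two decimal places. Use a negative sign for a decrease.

After the first year: 207.4 × 1.289 = 267.3386.
Second-year multiplier: 284.7 ÷ 267.3386 ≈ 1.064942.
That is a change of 6.49%.

6.49%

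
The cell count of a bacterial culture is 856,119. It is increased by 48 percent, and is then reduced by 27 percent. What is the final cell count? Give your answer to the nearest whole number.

924,951

Each change multiplies by a factor: 1.48 × 0.73 = 1.0804.
856,119 × 1.0804 = 924950.9676 ≈ 924,951.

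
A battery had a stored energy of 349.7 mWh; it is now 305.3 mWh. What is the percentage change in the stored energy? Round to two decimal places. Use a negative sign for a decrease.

-12.70%

Change: 305.3 − 349.7 = -44.4.
Relative to the original: -44.4 ÷ 349.7 ≈ -12.70%.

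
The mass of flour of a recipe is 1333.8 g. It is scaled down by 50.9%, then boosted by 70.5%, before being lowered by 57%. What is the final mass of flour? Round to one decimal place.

Each change multiplies by a factor: 0.491 × 1.705 × 0.43 = 0.35997665.
1333.8 × 0.35997665 = 480.13685577 ≈ 480.1.

480.1 g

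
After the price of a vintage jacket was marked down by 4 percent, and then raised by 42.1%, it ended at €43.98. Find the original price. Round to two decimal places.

Undoing the 42.1% increase: €43.98 ÷ 1.421 ≈ €30.950035.
Undoing the 4% decrease: €30.950035 ÷ 0.96 ≈ €32.24.

€32.24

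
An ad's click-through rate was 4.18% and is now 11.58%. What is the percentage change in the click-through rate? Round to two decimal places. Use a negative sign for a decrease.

177.03%

The change is 11.58 − 4.18 = 7.40 percentage points.
Relative to the original 4.18%, that is 7.40 ÷ 4.18 ≈ 177.03%.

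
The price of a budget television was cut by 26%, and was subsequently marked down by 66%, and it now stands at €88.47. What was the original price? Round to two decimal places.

€351.63

Undoing the 66% decrease: €88.47 ÷ 0.34 ≈ €260.205882.
Undoing the 26% decrease: €260.205882 ÷ 0.74 ≈ €351.63.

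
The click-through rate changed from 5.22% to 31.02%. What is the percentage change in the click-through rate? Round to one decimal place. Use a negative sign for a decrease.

494.3%

The change is 31.02 − 5.22 = 25.80 percentage points.
Relative to the original 5.22%, that is 25.80 ÷ 5.22 ≈ 494.3%.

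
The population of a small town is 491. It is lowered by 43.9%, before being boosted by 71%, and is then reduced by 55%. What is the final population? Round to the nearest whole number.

Apply the 43.9% decrease: 491 × 0.561 = 275.451.
Apply the 71% increase: 275.451 × 1.71 = 471.02121.
Apply the 55% decrease: 471.02121 × 0.45 = 211.9595445 ≈ 212.

212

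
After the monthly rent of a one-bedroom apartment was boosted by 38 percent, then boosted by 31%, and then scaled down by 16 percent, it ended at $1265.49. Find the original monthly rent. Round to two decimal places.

Undoing the 16% decrease: $1265.49 ÷ 0.84 ≈ $1506.535714.
Undoing the 31% increase: $1506.535714 ÷ 1.31 ≈ $1150.027263.
Undoing the 38% increase: $1150.027263 ÷ 1.38 ≈ $833.35.

$833.35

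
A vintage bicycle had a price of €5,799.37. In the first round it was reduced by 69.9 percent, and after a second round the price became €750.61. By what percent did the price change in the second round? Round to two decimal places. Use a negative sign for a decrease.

After the first round: €5,799.37 × 0.301 = €1745.61037.
Second-round multiplier: €750.61 ÷ €1745.61037 ≈ 0.429999.
That is a change of -57.00%.

-57.00%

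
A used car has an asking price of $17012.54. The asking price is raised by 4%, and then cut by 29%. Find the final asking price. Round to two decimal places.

$12562.06

Apply the 4% increase: $17012.54 × 1.04 = $17693.0416.
Apply the 29% decrease: $17693.0416 × 0.71 = $12562.059536 ≈ $12562.06.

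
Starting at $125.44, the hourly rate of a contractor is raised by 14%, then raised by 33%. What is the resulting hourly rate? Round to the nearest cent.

14% increase: $125.44 × 1.14 = $143.0016.
After the 33% increase: $143.0016 × 1.33 = $190.192128 ≈ $190.19.

$190.19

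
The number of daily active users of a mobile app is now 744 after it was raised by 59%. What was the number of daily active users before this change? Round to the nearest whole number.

The overall multiplier applied was 1.59.
So the original number of daily active users was 744 ÷ 1.59 ≈ 468.

468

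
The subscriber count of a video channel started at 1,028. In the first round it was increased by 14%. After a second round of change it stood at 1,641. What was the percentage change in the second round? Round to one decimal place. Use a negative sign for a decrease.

40.0%

After the first round: 1,028 × 1.14 = 1171.92.
Second-round multiplier: 1,641 ÷ 1171.92 ≈ 1.40027.
That is a change of 40.0%.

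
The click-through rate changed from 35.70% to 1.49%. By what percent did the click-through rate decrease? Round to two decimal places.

The change is 1.49 − 35.70 = -34.21 percentage points.
Relative to the original 35.70%, that is -34.21 ÷ 35.70 ≈ -95.83%.
So the click-through rate fell by 95.83%.

95.83%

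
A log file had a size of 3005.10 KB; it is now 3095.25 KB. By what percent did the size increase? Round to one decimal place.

3.0%

Change: 3095.25 − 3005.10 = 90.15.
Relative to the original: 90.15 ÷ 3005.10 ≈ 3.0%.
So the size increased by 3.0%.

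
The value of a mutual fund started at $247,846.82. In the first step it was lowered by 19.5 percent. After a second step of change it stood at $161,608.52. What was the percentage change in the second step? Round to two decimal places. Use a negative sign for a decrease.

After the first step: $247,846.82 × 0.805 = $199516.6901.
Second-step multiplier: $161,608.52 ÷ $199516.6901 ≈ 0.81.
That is a change of -19.00%.

-19.00%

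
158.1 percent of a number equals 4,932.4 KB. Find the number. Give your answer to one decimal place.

3,119.8 KB

4,932.4 KB ÷ 1.581 ≈ 3,119.8 KB.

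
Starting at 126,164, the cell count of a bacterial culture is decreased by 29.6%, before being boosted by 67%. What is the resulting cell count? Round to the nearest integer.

After the 29.6% decrease: 126,164 × 0.704 = 88819.456.
Apply the 67% increase: 88819.456 × 1.67 = 148328.49152 ≈ 148,328.

148,328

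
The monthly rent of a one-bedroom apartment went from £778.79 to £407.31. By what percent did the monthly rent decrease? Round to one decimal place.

Change: £407.31 − £778.79 = -£371.48.
Relative to the original: -£371.48 ÷ £778.79 ≈ -47.7%.
So the monthly rent decreased by 47.7%.

47.7%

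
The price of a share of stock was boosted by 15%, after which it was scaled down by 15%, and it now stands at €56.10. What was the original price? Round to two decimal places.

The overall multiplier applied was 1.15 × 0.85 = 0.9775.
So the original price was €56.10 ÷ 0.9775 ≈ €57.39.

€57.39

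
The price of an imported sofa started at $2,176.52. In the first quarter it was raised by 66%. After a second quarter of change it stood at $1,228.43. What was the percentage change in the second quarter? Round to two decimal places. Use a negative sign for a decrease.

-66.00%

After the first quarter: $2,176.52 × 1.66 = $3613.0232.
Second-quarter multiplier: $1,228.43 ÷ $3613.0232 ≈ 0.340001.
That is a change of -66.00%.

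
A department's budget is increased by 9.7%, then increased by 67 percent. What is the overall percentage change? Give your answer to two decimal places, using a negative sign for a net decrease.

83.20%

The combined multiplier is 1.097 × 1.67 = 1.83199.
That corresponds to an increase of 83.20%.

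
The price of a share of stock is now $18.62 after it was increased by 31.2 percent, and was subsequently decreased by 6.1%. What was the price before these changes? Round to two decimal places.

$15.11

The overall multiplier applied was 1.312 × 0.939 = 1.231968.
So the original price was $18.62 ÷ 1.231968 ≈ $15.11.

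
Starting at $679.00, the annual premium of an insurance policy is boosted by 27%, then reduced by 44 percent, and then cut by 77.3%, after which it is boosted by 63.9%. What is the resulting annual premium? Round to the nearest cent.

27% increase: $679.00 × 1.27 = $862.33.
After the 44% decrease: $862.33 × 0.56 = $482.9048.
Apply the 77.3% decrease: $482.9048 × 0.227 = $109.6193896.
Apply the 63.9% increase: $109.6193896 × 1.639 = $179.6661795544 ≈ $179.67.

$179.67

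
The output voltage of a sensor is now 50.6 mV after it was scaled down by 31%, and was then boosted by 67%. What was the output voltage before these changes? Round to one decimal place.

43.9 mV

The overall multiplier applied was 0.69 × 1.67 = 1.1523.
So the original output voltage was 50.6 ÷ 1.1523 ≈ 43.9 mV.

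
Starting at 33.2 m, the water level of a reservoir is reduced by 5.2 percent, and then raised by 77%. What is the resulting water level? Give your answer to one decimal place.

5.2% decrease: 33.2 × 0.948 = 31.4736.
After the 77% increase: 31.4736 × 1.77 = 55.708272 ≈ 55.7.

55.7 m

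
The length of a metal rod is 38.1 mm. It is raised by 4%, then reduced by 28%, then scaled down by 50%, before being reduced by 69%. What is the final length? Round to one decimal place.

Each change multiplies by a factor: 1.04 × 0.72 × 0.5 × 0.31 = 0.116064.
38.1 × 0.116064 = 4.4220384 ≈ 4.4.

4.4 mm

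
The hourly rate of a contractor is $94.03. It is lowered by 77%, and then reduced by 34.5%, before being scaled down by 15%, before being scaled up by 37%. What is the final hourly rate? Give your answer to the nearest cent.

Each change multiplies by a factor: 0.23 × 0.655 × 0.85 × 1.37 = 0.175431925.
$94.03 × 0.175431925 = $16.49586390775 ≈ $16.50.

$16.50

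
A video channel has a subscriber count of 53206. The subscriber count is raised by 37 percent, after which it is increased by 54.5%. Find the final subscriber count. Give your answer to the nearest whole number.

After the 37% increase: 53206 × 1.37 = 72892.22.
Apply the 54.5% increase: 72892.22 × 1.545 = 112618.4799 ≈ 112618.

112618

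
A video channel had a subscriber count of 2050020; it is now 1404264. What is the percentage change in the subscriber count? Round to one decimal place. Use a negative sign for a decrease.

-31.5%

Change: 1404264 − 2050020 = -645756.
Relative to the original: -645756 ÷ 2050020 ≈ -31.5%.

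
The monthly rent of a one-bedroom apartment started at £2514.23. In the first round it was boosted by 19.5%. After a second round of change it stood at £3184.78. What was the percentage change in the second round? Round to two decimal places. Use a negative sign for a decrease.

After the first round: £2514.23 × 1.195 = £3004.50485.
Second-round multiplier: £3184.78 ÷ £3004.50485 ≈ 1.060002.
That is a change of 6.00%.

6.00%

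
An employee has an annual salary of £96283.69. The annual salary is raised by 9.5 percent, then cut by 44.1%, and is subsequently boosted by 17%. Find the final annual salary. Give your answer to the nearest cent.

£68954.80

Each change multiplies by a factor: 1.095 × 0.559 × 1.17 = 0.71616285.
£96283.69 × 0.71616285 = £68954.8018389165 ≈ £68954.80.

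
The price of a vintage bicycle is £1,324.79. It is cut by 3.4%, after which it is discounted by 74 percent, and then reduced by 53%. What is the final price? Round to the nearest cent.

£156.39

3.4% decrease: £1,324.79 × 0.966 = £1279.74714.
After the 74% decrease: £1279.74714 × 0.26 = £332.7342564.
Apply the 53% decrease: £332.7342564 × 0.47 = £156.385100508 ≈ £156.39.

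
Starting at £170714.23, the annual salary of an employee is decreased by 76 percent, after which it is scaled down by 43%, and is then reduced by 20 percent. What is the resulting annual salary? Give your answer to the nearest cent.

£18682.97

Each change multiplies by a factor: 0.24 × 0.57 × 0.8 = 0.10944.
£170714.23 × 0.10944 = £18682.9653312 ≈ £18682.97.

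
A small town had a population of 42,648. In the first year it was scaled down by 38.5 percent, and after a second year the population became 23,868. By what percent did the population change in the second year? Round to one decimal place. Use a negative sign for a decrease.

After the first year: 42,648 × 0.615 = 26228.52.
Second-year multiplier: 23,868 ÷ 26228.52 ≈ 0.91.
That is a change of -9.0%.

-9.0%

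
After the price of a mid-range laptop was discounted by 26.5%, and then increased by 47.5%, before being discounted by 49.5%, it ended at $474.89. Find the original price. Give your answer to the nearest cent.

$867.41

The overall multiplier applied was 0.735 × 1.475 × 0.505 = 0.547483125.
So the original price was $474.89 ÷ 0.547483125 ≈ $867.41.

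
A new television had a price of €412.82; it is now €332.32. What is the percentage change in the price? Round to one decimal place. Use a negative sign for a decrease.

-19.5%

Change: €332.32 − €412.82 = -€80.50.
Relative to the original: -€80.50 ÷ €412.82 ≈ -19.5%.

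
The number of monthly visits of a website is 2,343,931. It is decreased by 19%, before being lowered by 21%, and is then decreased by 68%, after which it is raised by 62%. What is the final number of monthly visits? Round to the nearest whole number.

777,539

Each change multiplies by a factor: 0.81 × 0.79 × 0.32 × 1.62 = 0.33172416.
2,343,931 × 0.33172416 = 777538.54207296 ≈ 777,539.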